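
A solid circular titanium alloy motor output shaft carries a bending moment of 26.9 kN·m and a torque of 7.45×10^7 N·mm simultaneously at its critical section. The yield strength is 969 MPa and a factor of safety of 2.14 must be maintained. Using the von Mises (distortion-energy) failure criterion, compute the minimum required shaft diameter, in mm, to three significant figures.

σ_allow = σ_y/n = 969/2.14 = 452.8 MPa.
For a solid shaft σ_b = 32M/(πd³) and τ = 16T/(πd³), so the von Mises stress is σ' = (16/πd³)·√(4M²+3T²).
√(4M²+3T²) = √(4×(2.690×10^7)² + 3×(7.450×10^7)²) = 1.398×10^8 N·mm.
d³ = 16×1.398×10^8/(π×452.8) = 1.572×10^6 mm³.
d = 116.3 mm.

d = 116 mm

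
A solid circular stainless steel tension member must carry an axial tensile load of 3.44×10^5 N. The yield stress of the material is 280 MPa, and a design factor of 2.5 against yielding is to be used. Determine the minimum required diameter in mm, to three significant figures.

d = 62.5 mm

Allowable stress σ_allow = 280/2.5 = 112.0 MPa.
Required area A = F/σ_allow = 344000/112.0 = 3071 mm².
A = πd²/4 → d = √(4A/π) = 62.54 mm.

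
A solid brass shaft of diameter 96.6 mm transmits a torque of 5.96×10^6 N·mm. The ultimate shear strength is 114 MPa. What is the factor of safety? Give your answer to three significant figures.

n = 3.39

τ = 16T/(πd³) = 16×5960000/(π×96.6³) = 33.67 MPa.
n = τ_limit/τ = 114/33.67 = 3.385.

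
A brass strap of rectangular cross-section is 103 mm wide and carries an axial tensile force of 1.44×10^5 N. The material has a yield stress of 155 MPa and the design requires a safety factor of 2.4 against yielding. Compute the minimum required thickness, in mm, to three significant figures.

σ_allow = 155/2.4 = 64.58 MPa.
Required area A = F/σ_allow = 144000/64.58 = 2230 mm².
t = A/w = 2230/103 = 21.65 mm.

t = 21.6 mm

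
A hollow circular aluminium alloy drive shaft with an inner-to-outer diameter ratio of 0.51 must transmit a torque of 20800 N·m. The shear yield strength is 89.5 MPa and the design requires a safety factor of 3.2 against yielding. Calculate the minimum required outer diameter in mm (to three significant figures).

τ_allow = 89.5/3.2 = 27.97 MPa.
For a hollow shaft τ = 16T/[πd_o³(1−k⁴)] with k = 0.51, so 1−k⁴ = 0.9323.
d_o³ = 16T/[π τ_allow (1−k⁴)] = 16×2.0800×10^7/(π×27.97×0.9323) = 4.062×10^6 mm³.
d_o = 159.6 mm.

d_o = 160 mm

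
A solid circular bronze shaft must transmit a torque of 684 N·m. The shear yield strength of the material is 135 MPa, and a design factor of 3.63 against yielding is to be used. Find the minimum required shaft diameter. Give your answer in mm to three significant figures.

d = 45.4 mm

Allowable shear stress τ_allow = 135/3.63 = 37.19 MPa.
For a solid shaft τ = 16T/(πd³), so d³ = 16T/(π τ_allow) = 16×684000/(π×37.19) = 93670 mm³.
d = (93670)^(1/3) = 45.42 mm.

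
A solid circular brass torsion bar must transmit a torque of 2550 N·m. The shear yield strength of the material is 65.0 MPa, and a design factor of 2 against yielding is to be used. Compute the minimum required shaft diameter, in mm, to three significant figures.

Allowable shear stress τ_allow = 65.0/2 = 32.50 MPa.
For a solid shaft τ = 16T/(πd³), so d³ = 16T/(π τ_allow) = 16×2550000/(π×32.50) = 399600 mm³.
d = (399600)^(1/3) = 73.66 mm.

d = 73.7 mm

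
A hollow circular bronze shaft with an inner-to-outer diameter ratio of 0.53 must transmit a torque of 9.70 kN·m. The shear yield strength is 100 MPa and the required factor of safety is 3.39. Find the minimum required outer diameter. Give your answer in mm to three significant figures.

d_o = 122 mm

τ_allow = 100/3.39 = 29.50 MPa.
For a hollow shaft τ = 16T/[πd_o³(1−k⁴)] with k = 0.53, so 1−k⁴ = 0.9211.
d_o³ = 16T/[π τ_allow (1−k⁴)] = 16×9700000/(π×29.50×0.9211) = 1.818×10^6 mm³.
d_o = 122.1 mm.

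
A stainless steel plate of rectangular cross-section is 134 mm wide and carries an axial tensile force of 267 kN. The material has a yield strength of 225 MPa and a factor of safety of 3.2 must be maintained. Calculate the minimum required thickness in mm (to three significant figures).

σ_allow = 225/3.2 = 70.31 MPa.
Required area A = F/σ_allow = 267000/70.31 = 3797 mm².
t = A/w = 3797/134 = 28.34 mm.

t = 28.3 mm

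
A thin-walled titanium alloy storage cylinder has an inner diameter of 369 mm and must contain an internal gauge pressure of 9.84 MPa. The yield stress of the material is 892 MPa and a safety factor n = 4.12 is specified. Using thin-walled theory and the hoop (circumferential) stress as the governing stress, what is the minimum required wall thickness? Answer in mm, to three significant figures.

σ_allow = 892/4.12 = 216.5 MPa.
Hoop stress σ_h = pD/(2t), so t = pD/(2σ_allow) = 9.84×369/(2×216.5) = 8.385 mm.

t = 8.39 mm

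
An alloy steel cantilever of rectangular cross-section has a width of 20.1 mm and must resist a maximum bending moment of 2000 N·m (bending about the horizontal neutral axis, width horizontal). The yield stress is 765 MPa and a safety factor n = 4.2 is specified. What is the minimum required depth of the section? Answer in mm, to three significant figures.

h = 57.3 mm

σ_allow = 765/4.2 = 182.1 MPa.
For a rectangular section σ = 6M/(bh²), so h² = 6M/(b σ_allow) = 6×2000000/(20.1×182.1) = 3278 mm².
h = 57.25 mm.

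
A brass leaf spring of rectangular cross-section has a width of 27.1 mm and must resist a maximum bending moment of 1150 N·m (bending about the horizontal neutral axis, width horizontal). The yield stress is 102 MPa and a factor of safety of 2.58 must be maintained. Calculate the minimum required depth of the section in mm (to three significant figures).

σ_allow = 102/2.58 = 39.53 MPa.
For a rectangular section σ = 6M/(bh²), so h² = 6M/(b σ_allow) = 6×1150000/(27.1×39.53) = 6440 mm².
h = 80.25 mm.

h = 80.3 mm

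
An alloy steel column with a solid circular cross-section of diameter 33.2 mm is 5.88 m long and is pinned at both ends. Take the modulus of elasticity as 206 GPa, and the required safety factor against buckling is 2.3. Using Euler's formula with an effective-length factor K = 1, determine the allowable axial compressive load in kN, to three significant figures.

P_allow = 1.52 kN

I = πd⁴/64 = π×33.2⁴/64 = 59640 mm⁴.
Effective length L_e = KL = 1×5.88 m = 5880 mm.
Euler critical load P_cr = π²EI/L_e² = π²×206000×59640/5880² = 3507 N.
P_allow = P_cr/n = 3507/2.3 = 1525 N.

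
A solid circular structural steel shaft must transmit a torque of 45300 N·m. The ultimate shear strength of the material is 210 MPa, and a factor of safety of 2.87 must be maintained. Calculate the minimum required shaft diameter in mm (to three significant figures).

d = 147 mm

Allowable shear stress τ_allow = 210/2.87 = 73.17 MPa.
For a solid shaft τ = 16T/(πd³), so d³ = 16T/(π τ_allow) = 16×4.5300×10^7/(π×73.17) = 3.153×10^6 mm³.
d = (3.153×10^6)^(1/3) = 146.6 mm.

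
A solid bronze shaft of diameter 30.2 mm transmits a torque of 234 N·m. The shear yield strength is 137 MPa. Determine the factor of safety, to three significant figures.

τ = 16T/(πd³) = 16×234000/(π×30.2³) = 43.27 MPa.
n = τ_limit/τ = 137/43.27 = 3.166.

n = 3.17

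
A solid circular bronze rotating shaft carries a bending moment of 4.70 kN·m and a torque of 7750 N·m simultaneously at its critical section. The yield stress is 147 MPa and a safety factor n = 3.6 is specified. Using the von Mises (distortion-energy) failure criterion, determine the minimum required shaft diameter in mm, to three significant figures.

d = 127 mm

σ_allow = σ_y/n = 147/3.6 = 40.83 MPa.
For a solid shaft σ_b = 32M/(πd³) and τ = 16T/(πd³), so the von Mises stress is σ' = (16/πd³)·√(4M²+3T²).
√(4M²+3T²) = √(4×(4.700×10^6)² + 3×(7.750×10^6)²) = 1.639×10^7 N·mm.
d³ = 16×1.639×10^7/(π×40.83) = 2.044×10^6 mm³.
d = 126.9 mm.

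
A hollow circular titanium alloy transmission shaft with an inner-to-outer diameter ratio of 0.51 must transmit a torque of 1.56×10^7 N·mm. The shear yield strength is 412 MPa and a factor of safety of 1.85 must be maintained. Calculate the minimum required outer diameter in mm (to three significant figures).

τ_allow = 412/1.85 = 222.7 MPa.
For a hollow shaft τ = 16T/[πd_o³(1−k⁴)] with k = 0.51, so 1−k⁴ = 0.9323.
d_o³ = 16T/[π τ_allow (1−k⁴)] = 16×1.5600×10^7/(π×222.7×0.9323) = 382600 mm³.
d_o = 72.60 mm.

d_o = 72.6 mm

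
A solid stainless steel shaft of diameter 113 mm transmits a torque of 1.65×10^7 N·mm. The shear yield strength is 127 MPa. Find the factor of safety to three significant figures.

n = 2.18

τ = 16T/(πd³) = 16×1.6500×10^7/(π×113³) = 58.24 MPa.
n = τ_limit/τ = 127/58.24 = 2.181.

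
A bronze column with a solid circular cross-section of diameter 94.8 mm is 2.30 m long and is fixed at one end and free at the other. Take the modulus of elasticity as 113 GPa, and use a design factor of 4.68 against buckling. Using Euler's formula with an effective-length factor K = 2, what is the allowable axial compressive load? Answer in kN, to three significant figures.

I = πd⁴/64 = π×94.8⁴/64 = 3.965×10^6 mm⁴.
Effective length L_e = KL = 2×2.30 m = 4600 mm.
Euler critical load P_cr = π²EI/L_e² = π²×113000×3.965×10^6/4600² = 209000 N.
P_allow = P_cr/n = 209000/4.68 = 44650 N.

P_allow = 44.6 kN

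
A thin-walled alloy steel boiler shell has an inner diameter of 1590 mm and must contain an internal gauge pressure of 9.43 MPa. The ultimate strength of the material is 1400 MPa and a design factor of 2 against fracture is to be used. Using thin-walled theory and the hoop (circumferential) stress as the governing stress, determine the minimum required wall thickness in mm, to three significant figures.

t = 10.7 mm

σ_allow = 1400/2 = 700.0 MPa.
Hoop stress σ_h = pD/(2t), so t = pD/(2σ_allow) = 9.43×1590/(2×700.0) = 10.71 mm.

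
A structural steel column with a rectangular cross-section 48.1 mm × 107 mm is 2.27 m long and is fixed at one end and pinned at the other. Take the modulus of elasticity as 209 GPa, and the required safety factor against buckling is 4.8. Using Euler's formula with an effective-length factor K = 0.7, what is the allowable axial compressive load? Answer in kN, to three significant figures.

P_allow = 169 kN

Buckling occurs about the weak axis: I_min = h·b³/12 = 107×48.1³/12 = 992300 mm⁴ (b = 48.1 mm is the smaller dimension).
Effective length L_e = KL = 0.7×2.27 m = 1589 mm.
Euler critical load P_cr = π²EI/L_e² = π²×209000×992300/1589² = 810700 N.
P_allow = P_cr/n = 810700/4.8 = 168900 N.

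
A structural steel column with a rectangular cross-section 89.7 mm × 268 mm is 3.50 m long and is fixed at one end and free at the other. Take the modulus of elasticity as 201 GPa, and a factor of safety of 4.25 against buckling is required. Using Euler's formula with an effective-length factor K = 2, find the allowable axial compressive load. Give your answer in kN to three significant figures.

Buckling occurs about the weak axis: I_min = h·b³/12 = 268×89.7³/12 = 1.612×10^7 mm⁴ (b = 89.7 mm is the smaller dimension).
Effective length L_e = KL = 2×3.50 m = 7000 mm.
Euler critical load P_cr = π²EI/L_e² = π²×201000×1.612×10^7/7000² = 652600 N.
P_allow = P_cr/n = 652600/4.25 = 153500 N.

P_allow = 154 kN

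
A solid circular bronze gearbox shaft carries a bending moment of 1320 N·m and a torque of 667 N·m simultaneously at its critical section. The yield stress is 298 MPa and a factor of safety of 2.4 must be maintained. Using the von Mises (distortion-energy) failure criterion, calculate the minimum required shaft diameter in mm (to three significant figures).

σ_allow = σ_y/n = 298/2.4 = 124.2 MPa.
For a solid shaft σ_b = 32M/(πd³) and τ = 16T/(πd³), so the von Mises stress is σ' = (16/πd³)·√(4M²+3T²).
√(4M²+3T²) = √(4×(1.320×10^6)² + 3×(667000)²) = 2.882×10^6 N·mm.
d³ = 16×2.882×10^6/(π×124.2) = 118200 mm³.
d = 49.08 mm.

d = 49.1 mm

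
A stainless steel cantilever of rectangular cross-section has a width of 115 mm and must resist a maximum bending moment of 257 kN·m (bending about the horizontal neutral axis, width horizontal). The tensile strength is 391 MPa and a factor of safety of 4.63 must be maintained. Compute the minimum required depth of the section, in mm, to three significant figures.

σ_allow = 391/4.63 = 84.45 MPa.
For a rectangular section σ = 6M/(bh²), so h² = 6M/(b σ_allow) = 6×2.5700×10^8/(115×84.45) = 158800 mm².
h = 398.5 mm.

h = 398 mm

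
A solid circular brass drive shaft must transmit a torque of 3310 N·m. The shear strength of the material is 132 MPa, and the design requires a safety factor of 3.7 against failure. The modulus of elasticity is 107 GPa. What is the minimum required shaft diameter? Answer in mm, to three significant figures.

Allowable shear stress τ_allow = 132/3.7 = 35.68 MPa.
For a solid shaft τ = 16T/(πd³), so d³ = 16T/(π τ_allow) = 16×3310000/(π×35.68) = 472500 mm³.
d = (472500)^(1/3) = 77.89 mm.

d = 77.9 mm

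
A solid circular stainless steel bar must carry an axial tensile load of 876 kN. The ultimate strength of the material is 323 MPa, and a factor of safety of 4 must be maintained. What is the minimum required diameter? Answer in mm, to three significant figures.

Allowable stress σ_allow = 323/4 = 80.75 MPa.
Required area A = F/σ_allow = 876000/80.75 = 10850 mm².
A = πd²/4 → d = √(4A/π) = 117.5 mm.

d = 118 mm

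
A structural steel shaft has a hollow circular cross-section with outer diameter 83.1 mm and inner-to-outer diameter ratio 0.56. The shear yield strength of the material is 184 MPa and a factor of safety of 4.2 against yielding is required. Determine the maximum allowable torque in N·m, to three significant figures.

τ_allow = 184/4.2 = 43.81 MPa.
For a hollow shaft T_allow = τ_allow·πd_o³(1−k⁴)/16 with 1−k⁴ = 0.9017, so πd_o³(1−k⁴)/16 = 101600 mm³.
T_allow = 43.81×101600 = 4.451×10^6 N·mm = 4451 N·m.

T_allow = 4450 N·m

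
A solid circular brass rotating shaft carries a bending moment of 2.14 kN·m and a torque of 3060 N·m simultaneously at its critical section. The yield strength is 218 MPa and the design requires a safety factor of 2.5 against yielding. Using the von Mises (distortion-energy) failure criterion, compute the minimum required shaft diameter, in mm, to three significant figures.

σ_allow = σ_y/n = 218/2.5 = 87.20 MPa.
For a solid shaft σ_b = 32M/(πd³) and τ = 16T/(πd³), so the von Mises stress is σ' = (16/πd³)·√(4M²+3T²).
√(4M²+3T²) = √(4×(2.140×10^6)² + 3×(3.060×10^6)²) = 6.812×10^6 N·mm.
d³ = 16×6.812×10^6/(π×87.20) = 397900 mm³.
d = 73.55 mm.

d = 73.6 mm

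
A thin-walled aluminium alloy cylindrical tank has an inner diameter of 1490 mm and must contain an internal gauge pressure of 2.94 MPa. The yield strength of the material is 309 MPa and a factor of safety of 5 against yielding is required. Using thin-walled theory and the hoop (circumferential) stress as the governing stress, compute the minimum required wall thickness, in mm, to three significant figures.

t = 35.4 mm

σ_allow = 309/5 = 61.80 MPa.
Hoop stress σ_h = pD/(2t), so t = pD/(2σ_allow) = 2.94×1490/(2×61.80) = 35.44 mm.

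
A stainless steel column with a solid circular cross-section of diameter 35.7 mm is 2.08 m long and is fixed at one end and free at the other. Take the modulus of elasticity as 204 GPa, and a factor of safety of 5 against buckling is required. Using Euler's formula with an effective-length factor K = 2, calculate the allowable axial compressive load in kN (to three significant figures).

I = πd⁴/64 = π×35.7⁴/64 = 79730 mm⁴.
Effective length L_e = KL = 2×2.08 m = 4160 mm.
Euler critical load P_cr = π²EI/L_e² = π²×204000×79730/4160² = 9277 N.
P_allow = P_cr/n = 9277/5 = 1855 N.

P_allow = 1.86 kN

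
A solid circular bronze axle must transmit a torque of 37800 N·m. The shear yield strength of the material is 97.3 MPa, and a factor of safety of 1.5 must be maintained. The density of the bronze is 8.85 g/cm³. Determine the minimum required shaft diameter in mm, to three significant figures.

d = 144 mm

Allowable shear stress τ_allow = 97.3/1.5 = 64.87 MPa.
For a solid shaft τ = 16T/(πd³), so d³ = 16T/(π τ_allow) = 16×3.7800×10^7/(π×64.87) = 2.968×10^6 mm³.
d = (2.968×10^6)^(1/3) = 143.7 mm.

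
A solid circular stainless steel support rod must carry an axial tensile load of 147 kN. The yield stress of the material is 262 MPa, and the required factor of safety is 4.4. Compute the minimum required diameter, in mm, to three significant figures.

d = 56.1 mm

Allowable stress σ_allow = 262/4.4 = 59.55 MPa.
Required area A = F/σ_allow = 147000/59.55 = 2469 mm².
A = πd²/4 → d = √(4A/π) = 56.06 mm.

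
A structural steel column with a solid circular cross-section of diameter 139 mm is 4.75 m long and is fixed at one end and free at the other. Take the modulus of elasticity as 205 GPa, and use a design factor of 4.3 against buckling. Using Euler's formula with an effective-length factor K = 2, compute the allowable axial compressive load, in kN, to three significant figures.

I = πd⁴/64 = π×139⁴/64 = 1.832×10^7 mm⁴.
Effective length L_e = KL = 2×4.75 m = 9500 mm.
Euler critical load P_cr = π²EI/L_e² = π²×205000×1.832×10^7/9500² = 410800 N.
P_allow = P_cr/n = 410800/4.3 = 95540 N.

P_allow = 95.5 kN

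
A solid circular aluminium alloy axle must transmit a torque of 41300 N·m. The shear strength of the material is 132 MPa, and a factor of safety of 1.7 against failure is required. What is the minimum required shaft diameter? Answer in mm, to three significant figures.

Allowable shear stress τ_allow = 132/1.7 = 77.65 MPa.
For a solid shaft τ = 16T/(πd³), so d³ = 16T/(π τ_allow) = 16×4.1300×10^7/(π×77.65) = 2.709×10^6 mm³.
d = (2.709×10^6)^(1/3) = 139.4 mm.

d = 139 mm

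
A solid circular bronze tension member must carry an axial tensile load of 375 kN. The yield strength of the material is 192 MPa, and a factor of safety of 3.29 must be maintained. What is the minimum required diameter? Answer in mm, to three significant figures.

Allowable stress σ_allow = 192/3.29 = 58.36 MPa.
Required area A = F/σ_allow = 375000/58.36 = 6426 mm².
A = πd²/4 → d = √(4A/π) = 90.45 mm.

d = 90.5 mm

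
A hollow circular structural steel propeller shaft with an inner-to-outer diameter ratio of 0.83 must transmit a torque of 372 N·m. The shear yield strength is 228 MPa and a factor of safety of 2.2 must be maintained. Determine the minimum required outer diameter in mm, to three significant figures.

τ_allow = 228/2.2 = 103.6 MPa.
For a hollow shaft τ = 16T/[πd_o³(1−k⁴)] with k = 0.83, so 1−k⁴ = 0.5254.
d_o³ = 16T/[π τ_allow (1−k⁴)] = 16×372000/(π×103.6×0.5254) = 34790 mm³.
d_o = 32.65 mm.

d_o = 32.6 mm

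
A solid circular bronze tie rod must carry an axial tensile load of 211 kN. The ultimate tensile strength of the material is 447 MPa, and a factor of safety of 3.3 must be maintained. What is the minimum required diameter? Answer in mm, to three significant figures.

Allowable stress σ_allow = 447/3.3 = 135.5 MPa.
Required area A = F/σ_allow = 211000/135.5 = 1558 mm².
A = πd²/4 → d = √(4A/π) = 44.53 mm.

d = 44.5 mm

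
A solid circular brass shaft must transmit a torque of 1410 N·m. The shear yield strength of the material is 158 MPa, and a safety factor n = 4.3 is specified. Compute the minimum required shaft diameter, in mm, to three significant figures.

d = 58.0 mm

Allowable shear stress τ_allow = 158/4.3 = 36.74 MPa.
For a solid shaft τ = 16T/(πd³), so d³ = 16T/(π τ_allow) = 16×1410000/(π×36.74) = 195400 mm³.
d = (195400)^(1/3) = 58.03 mm.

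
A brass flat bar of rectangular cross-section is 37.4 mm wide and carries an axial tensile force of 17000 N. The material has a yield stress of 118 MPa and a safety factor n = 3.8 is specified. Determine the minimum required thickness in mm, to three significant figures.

t = 14.6 mm

σ_allow = 118/3.8 = 31.05 MPa.
Required area A = F/σ_allow = 17000/31.05 = 547.5 mm².
t = A/w = 547.5/37.4 = 14.64 mm.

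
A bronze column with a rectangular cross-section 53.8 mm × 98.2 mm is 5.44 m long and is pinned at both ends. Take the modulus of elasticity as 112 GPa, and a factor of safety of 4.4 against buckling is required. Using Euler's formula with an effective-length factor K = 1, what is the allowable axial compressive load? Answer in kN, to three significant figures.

P_allow = 10.8 kN

Buckling occurs about the weak axis: I_min = h·b³/12 = 98.2×53.8³/12 = 1.274×10^6 mm⁴ (b = 53.8 mm is the smaller dimension).
Effective length L_e = KL = 1×5.44 m = 5440 mm.
Euler critical load P_cr = π²EI/L_e² = π²×112000×1.274×10^6/5440² = 47600 N.
P_allow = P_cr/n = 47600/4.4 = 10820 N.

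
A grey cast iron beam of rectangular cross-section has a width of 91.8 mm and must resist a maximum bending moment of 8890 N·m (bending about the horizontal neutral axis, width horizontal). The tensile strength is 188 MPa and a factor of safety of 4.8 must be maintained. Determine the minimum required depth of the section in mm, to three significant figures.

σ_allow = 188/4.8 = 39.17 MPa.
For a rectangular section σ = 6M/(bh²), so h² = 6M/(b σ_allow) = 6×8890000/(91.8×39.17) = 14840 mm².
h = 121.8 mm.

h = 122 mm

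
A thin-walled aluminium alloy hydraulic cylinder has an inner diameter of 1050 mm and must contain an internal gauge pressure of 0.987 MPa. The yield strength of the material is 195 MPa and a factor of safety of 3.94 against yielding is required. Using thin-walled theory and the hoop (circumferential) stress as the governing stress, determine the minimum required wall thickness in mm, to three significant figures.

t = 10.5 mm

σ_allow = 195/3.94 = 49.49 MPa.
Hoop stress σ_h = pD/(2t), so t = pD/(2σ_allow) = 0.987×1050/(2×49.49) = 10.47 mm.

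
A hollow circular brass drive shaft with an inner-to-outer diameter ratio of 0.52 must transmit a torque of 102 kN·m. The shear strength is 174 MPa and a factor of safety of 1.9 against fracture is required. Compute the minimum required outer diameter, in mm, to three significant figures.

τ_allow = 174/1.9 = 91.58 MPa.
For a hollow shaft τ = 16T/[πd_o³(1−k⁴)] with k = 0.52, so 1−k⁴ = 0.9269.
d_o³ = 16T/[π τ_allow (1−k⁴)] = 16×1.0200×10^8/(π×91.58×0.9269) = 6.120×10^6 mm³.
d_o = 182.9 mm.

d_o = 183 mm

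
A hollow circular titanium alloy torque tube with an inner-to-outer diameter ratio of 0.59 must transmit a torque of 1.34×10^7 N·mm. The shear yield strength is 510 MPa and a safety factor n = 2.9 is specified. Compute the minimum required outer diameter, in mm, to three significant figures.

d_o = 76.1 mm

τ_allow = 510/2.9 = 175.9 MPa.
For a hollow shaft τ = 16T/[πd_o³(1−k⁴)] with k = 0.59, so 1−k⁴ = 0.8788.
d_o³ = 16T/[π τ_allow (1−k⁴)] = 16×1.3400×10^7/(π×175.9×0.8788) = 441600 mm³.
d_o = 76.15 mm.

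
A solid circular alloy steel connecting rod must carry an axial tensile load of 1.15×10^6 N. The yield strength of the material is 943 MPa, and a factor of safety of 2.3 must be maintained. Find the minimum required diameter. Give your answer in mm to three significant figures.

Allowable stress σ_allow = 943/2.3 = 410.0 MPa.
Required area A = F/σ_allow = 1150000/410.0 = 2805 mm².
A = πd²/4 → d = √(4A/π) = 59.76 mm.

d = 59.8 mm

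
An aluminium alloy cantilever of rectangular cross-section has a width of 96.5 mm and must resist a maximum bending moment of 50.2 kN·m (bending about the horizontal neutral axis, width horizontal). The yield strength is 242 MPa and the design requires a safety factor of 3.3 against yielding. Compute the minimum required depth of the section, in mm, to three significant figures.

h = 206 mm

σ_allow = 242/3.3 = 73.33 MPa.
For a rectangular section σ = 6M/(bh²), so h² = 6M/(b σ_allow) = 6×5.0200×10^7/(96.5×73.33) = 42560 mm².
h = 206.3 mm.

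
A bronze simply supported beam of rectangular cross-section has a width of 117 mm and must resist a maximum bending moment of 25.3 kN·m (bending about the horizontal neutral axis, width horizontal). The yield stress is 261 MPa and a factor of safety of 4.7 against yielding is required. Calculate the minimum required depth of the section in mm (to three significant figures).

h = 153 mm

σ_allow = 261/4.7 = 55.53 MPa.
For a rectangular section σ = 6M/(bh²), so h² = 6M/(b σ_allow) = 6×2.5300×10^7/(117×55.53) = 23360 mm².
h = 152.9 mm.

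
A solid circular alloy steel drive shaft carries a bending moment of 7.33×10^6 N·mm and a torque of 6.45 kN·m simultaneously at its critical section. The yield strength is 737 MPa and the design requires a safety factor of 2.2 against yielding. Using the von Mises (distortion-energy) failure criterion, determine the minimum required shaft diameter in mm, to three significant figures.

σ_allow = σ_y/n = 737/2.2 = 335.0 MPa.
For a solid shaft σ_b = 32M/(πd³) and τ = 16T/(πd³), so the von Mises stress is σ' = (16/πd³)·√(4M²+3T²).
√(4M²+3T²) = √(4×(7.330×10^6)² + 3×(6.450×10^6)²) = 1.843×10^7 N·mm.
d³ = 16×1.843×10^7/(π×335.0) = 280200 mm³.
d = 65.44 mm.

d = 65.4 mm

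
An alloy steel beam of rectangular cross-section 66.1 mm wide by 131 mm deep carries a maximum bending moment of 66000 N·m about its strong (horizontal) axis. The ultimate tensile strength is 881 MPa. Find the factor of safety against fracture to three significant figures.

n = 2.52

Section modulus S = bh²/6 = 66.1×131²/6 = 189100 mm³.
σ = M/S = 6.6000×10^7/189100 = 349.1 MPa.
n = 881/349.1 = 2.524.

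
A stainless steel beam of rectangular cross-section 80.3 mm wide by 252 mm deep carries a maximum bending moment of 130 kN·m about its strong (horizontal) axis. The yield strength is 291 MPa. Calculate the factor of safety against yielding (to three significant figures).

Section modulus S = bh²/6 = 80.3×252²/6 = 849900 mm³.
σ = M/S = 1.3000×10^8/849900 = 153.0 MPa.
n = 291/153.0 = 1.902.

n = 1.90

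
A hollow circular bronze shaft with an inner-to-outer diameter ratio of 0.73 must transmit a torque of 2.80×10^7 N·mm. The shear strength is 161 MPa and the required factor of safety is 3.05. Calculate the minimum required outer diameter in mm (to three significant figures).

τ_allow = 161/3.05 = 52.79 MPa.
For a hollow shaft τ = 16T/[πd_o³(1−k⁴)] with k = 0.73, so 1−k⁴ = 0.7160.
d_o³ = 16T/[π τ_allow (1−k⁴)] = 16×2.8000×10^7/(π×52.79×0.7160) = 3.773×10^6 mm³.
d_o = 155.7 mm.

d_o = 156 mm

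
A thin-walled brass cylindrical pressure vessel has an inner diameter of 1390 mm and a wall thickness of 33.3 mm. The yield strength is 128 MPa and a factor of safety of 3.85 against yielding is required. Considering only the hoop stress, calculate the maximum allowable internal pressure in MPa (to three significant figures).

p_allow = 1.59 MPa

σ_allow = 128/3.85 = 33.25 MPa.
σ_h = pD/(2t) → p_allow = 2σ_allow t/D = 2×33.25×33.3/1390 = 1.593 MPa.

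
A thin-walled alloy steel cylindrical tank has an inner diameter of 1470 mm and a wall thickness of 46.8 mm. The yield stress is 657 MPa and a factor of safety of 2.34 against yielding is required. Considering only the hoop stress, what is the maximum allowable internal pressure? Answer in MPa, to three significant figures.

p_allow = 17.9 MPa

σ_allow = 657/2.34 = 280.8 MPa.
σ_h = pD/(2t) → p_allow = 2σ_allow t/D = 2×280.8×46.8/1470 = 17.88 MPa.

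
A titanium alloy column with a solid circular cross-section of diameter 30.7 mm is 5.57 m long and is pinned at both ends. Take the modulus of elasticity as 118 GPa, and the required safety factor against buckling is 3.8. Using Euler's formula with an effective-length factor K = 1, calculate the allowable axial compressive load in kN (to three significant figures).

I = πd⁴/64 = π×30.7⁴/64 = 43600 mm⁴.
Effective length L_e = KL = 1×5.57 m = 5570 mm.
Euler critical load P_cr = π²EI/L_e² = π²×118000×43600/5570² = 1637 N.
P_allow = P_cr/n = 1637/3.8 = 430.7 N.

P_allow = 0.431 kN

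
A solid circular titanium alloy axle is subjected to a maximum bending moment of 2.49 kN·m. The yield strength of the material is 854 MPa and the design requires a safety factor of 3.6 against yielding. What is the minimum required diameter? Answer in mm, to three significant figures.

d = 47.5 mm

σ_allow = 854/3.6 = 237.2 MPa.
For a solid circular section σ = 32M/(πd³), so d³ = 32M/(π σ_allow) = 32×2490000/(π×237.2) = 106900 mm³.
d = 47.46 mm.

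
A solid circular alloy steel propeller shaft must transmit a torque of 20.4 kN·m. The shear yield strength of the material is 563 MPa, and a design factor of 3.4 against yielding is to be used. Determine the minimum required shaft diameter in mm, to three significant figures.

d = 85.6 mm

Allowable shear stress τ_allow = 563/3.4 = 165.6 MPa.
For a solid shaft τ = 16T/(πd³), so d³ = 16T/(π τ_allow) = 16×2.0400×10^7/(π×165.6) = 627400 mm³.
d = (627400)^(1/3) = 85.61 mm.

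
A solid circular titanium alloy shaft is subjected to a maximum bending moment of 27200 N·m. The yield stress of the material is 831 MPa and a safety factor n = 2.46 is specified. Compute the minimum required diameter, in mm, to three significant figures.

d = 93.6 mm

σ_allow = 831/2.46 = 337.8 MPa.
For a solid circular section σ = 32M/(πd³), so d³ = 32M/(π σ_allow) = 32×2.7200×10^7/(π×337.8) = 820200 mm³.
d = 93.61 mm.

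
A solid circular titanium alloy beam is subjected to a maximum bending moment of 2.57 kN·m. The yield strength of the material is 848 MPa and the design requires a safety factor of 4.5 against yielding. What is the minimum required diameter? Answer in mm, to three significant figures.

σ_allow = 848/4.5 = 188.4 MPa.
For a solid circular section σ = 32M/(πd³), so d³ = 32M/(π σ_allow) = 32×2570000/(π×188.4) = 138900 mm³.
d = 51.79 mm.

d = 51.8 mm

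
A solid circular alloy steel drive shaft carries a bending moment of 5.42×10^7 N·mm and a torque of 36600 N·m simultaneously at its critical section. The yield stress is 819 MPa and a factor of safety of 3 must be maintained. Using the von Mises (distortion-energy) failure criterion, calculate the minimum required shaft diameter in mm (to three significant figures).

σ_allow = σ_y/n = 819/3 = 273.0 MPa.
For a solid shaft σ_b = 32M/(πd³) and τ = 16T/(πd³), so the von Mises stress is σ' = (16/πd³)·√(4M²+3T²).
√(4M²+3T²) = √(4×(5.420×10^7)² + 3×(3.660×10^7)²) = 1.256×10^8 N·mm.
d³ = 16×1.256×10^8/(π×273.0) = 2.343×10^6 mm³.
d = 132.8 mm.

d = 133 mm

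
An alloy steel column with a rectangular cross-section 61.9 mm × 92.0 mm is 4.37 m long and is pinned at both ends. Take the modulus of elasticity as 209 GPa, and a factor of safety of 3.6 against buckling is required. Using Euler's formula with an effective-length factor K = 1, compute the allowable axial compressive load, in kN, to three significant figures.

Buckling occurs about the weak axis: I_min = h·b³/12 = 92.0×61.9³/12 = 1.818×10^6 mm⁴ (b = 61.9 mm is the smaller dimension).
Effective length L_e = KL = 1×4.37 m = 4370 mm.
Euler critical load P_cr = π²EI/L_e² = π²×209000×1.818×10^6/4370² = 196400 N.
P_allow = P_cr/n = 196400/3.6 = 54560 N.

P_allow = 54.6 kN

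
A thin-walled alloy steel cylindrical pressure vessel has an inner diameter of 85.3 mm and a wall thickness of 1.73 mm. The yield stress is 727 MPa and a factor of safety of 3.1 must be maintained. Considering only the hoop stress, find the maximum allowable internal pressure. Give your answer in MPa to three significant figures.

p_allow = 9.51 MPa

σ_allow = 727/3.1 = 234.5 MPa.
σ_h = pD/(2t) → p_allow = 2σ_allow t/D = 2×234.5×1.73/85.3 = 9.513 MPa.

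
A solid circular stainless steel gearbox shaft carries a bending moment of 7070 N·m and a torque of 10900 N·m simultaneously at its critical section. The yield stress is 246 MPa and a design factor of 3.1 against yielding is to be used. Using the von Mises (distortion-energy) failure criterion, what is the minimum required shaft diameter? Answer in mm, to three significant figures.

σ_allow = σ_y/n = 246/3.1 = 79.35 MPa.
For a solid shaft σ_b = 32M/(πd³) and τ = 16T/(πd³), so the von Mises stress is σ' = (16/πd³)·√(4M²+3T²).
√(4M²+3T²) = √(4×(7.070×10^6)² + 3×(1.090×10^7)²) = 2.359×10^7 N·mm.
d³ = 16×2.359×10^7/(π×79.35) = 1.514×10^6 mm³.
d = 114.8 mm.

d = 115 mm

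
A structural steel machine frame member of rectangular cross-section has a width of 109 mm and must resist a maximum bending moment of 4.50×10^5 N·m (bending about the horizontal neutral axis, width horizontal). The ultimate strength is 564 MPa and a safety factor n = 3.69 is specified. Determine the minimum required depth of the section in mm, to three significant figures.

σ_allow = 564/3.69 = 152.8 MPa.
For a rectangular section σ = 6M/(bh²), so h² = 6M/(b σ_allow) = 6×4.5000×10^8/(109×152.8) = 162100 mm².
h = 402.6 mm.

h = 403 mm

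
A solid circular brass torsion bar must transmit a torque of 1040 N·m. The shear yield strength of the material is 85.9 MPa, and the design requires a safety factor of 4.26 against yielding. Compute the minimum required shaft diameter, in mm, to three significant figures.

d = 64.0 mm

Allowable shear stress τ_allow = 85.9/4.26 = 20.16 MPa.
For a solid shaft τ = 16T/(πd³), so d³ = 16T/(π τ_allow) = 16×1040000/(π×20.16) = 262700 mm³.
d = (262700)^(1/3) = 64.04 mm.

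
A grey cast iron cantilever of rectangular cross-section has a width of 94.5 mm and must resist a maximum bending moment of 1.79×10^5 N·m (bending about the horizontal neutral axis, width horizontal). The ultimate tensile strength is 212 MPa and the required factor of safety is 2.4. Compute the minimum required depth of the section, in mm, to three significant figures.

σ_allow = 212/2.4 = 88.33 MPa.
For a rectangular section σ = 6M/(bh²), so h² = 6M/(b σ_allow) = 6×1.7900×10^8/(94.5×88.33) = 128700 mm².
h = 358.7 mm.

h = 359 mm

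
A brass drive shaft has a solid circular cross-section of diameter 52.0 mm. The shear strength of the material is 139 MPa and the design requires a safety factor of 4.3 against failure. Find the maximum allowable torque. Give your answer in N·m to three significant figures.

τ_allow = 139/4.3 = 32.33 MPa.
For a solid shaft T_allow = τ_allow·πd³/16; πd³/16 = π×52.0³/16 = 27610 mm³.
T_allow = 32.33×27610 = 892500 N·mm = 892.5 N·m.

T_allow = 892 N·m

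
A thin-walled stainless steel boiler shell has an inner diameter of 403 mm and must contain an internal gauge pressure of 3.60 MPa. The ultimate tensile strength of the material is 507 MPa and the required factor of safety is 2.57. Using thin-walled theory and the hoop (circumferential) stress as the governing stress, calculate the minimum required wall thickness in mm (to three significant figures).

σ_allow = 507/2.57 = 197.3 MPa.
Hoop stress σ_h = pD/(2t), so t = pD/(2σ_allow) = 3.60×403/(2×197.3) = 3.677 mm.

t = 3.68 mm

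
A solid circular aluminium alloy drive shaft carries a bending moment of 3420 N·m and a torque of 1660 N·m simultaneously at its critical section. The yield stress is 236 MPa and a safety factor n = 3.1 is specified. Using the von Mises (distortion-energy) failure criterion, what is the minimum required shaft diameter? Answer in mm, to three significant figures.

d = 79.2 mm

σ_allow = σ_y/n = 236/3.1 = 76.13 MPa.
For a solid shaft σ_b = 32M/(πd³) and τ = 16T/(πd³), so the von Mises stress is σ' = (16/πd³)·√(4M²+3T²).
√(4M²+3T²) = √(4×(3.420×10^6)² + 3×(1.660×10^6)²) = 7.420×10^6 N·mm.
d³ = 16×7.420×10^6/(π×76.13) = 496400 mm³.
d = 79.18 mm.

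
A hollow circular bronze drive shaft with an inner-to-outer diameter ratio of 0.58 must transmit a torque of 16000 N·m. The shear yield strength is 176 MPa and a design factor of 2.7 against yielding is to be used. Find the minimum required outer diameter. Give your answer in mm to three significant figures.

τ_allow = 176/2.7 = 65.19 MPa.
For a hollow shaft τ = 16T/[πd_o³(1−k⁴)] with k = 0.58, so 1−k⁴ = 0.8868.
d_o³ = 16T/[π τ_allow (1−k⁴)] = 16×1.6000×10^7/(π×65.19×0.8868) = 1.410×10^6 mm³.
d_o = 112.1 mm.

d_o = 112 mm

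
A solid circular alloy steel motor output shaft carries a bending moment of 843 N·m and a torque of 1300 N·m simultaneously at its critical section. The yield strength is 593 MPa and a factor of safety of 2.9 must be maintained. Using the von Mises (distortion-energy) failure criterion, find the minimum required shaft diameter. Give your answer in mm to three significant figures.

σ_allow = σ_y/n = 593/2.9 = 204.5 MPa.
For a solid shaft σ_b = 32M/(πd³) and τ = 16T/(πd³), so the von Mises stress is σ' = (16/πd³)·√(4M²+3T²).
√(4M²+3T²) = √(4×(843000)² + 3×(1.300×10^6)²) = 2.813×10^6 N·mm.
d³ = 16×2.813×10^6/(π×204.5) = 70060 mm³.
d = 41.22 mm.

d = 41.2 mm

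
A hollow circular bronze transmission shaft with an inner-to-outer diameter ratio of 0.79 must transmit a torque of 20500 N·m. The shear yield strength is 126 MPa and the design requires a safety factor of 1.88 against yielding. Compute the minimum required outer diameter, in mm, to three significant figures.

τ_allow = 126/1.88 = 67.02 MPa.
For a hollow shaft τ = 16T/[πd_o³(1−k⁴)] with k = 0.79, so 1−k⁴ = 0.6105.
d_o³ = 16T/[π τ_allow (1−k⁴)] = 16×2.0500×10^7/(π×67.02×0.6105) = 2.552×10^6 mm³.
d_o = 136.6 mm.

d_o = 137 mm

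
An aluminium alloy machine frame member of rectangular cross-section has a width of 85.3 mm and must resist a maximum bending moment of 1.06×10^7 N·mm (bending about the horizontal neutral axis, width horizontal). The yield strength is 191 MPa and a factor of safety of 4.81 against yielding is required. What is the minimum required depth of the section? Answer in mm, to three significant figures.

h = 137 mm

σ_allow = 191/4.81 = 39.71 MPa.
For a rectangular section σ = 6M/(bh²), so h² = 6M/(b σ_allow) = 6×1.0600×10^7/(85.3×39.71) = 18780 mm².
h = 137.0 mm.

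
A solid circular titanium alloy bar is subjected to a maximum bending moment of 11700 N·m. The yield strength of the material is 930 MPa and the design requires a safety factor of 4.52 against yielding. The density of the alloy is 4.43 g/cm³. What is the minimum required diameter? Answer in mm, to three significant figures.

d = 83.4 mm

σ_allow = 930/4.52 = 205.8 MPa.
For a solid circular section σ = 32M/(πd³), so d³ = 32M/(π σ_allow) = 32×1.1700×10^7/(π×205.8) = 579200 mm³.
d = 83.36 mm.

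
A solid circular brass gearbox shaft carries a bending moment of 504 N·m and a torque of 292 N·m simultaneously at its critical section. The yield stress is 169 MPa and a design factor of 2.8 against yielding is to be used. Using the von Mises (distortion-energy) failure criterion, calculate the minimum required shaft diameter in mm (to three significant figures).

σ_allow = σ_y/n = 169/2.8 = 60.36 MPa.
For a solid shaft σ_b = 32M/(πd³) and τ = 16T/(πd³), so the von Mises stress is σ' = (16/πd³)·√(4M²+3T²).
√(4M²+3T²) = √(4×(504000)² + 3×(292000)²) = 1.128×10^6 N·mm.
d³ = 16×1.128×10^6/(π×60.36) = 95160 mm³.
d = 45.65 mm.

d = 45.7 mm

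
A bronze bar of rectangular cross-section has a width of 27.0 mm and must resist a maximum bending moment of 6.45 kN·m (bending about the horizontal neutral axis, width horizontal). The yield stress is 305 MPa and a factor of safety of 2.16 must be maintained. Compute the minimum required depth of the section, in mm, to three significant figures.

h = 101 mm

σ_allow = 305/2.16 = 141.2 MPa.
For a rectangular section σ = 6M/(bh²), so h² = 6M/(b σ_allow) = 6×6450000/(27.0×141.2) = 10150 mm².
h = 100.8 mm.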